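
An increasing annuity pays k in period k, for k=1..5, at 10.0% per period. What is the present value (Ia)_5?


(Ia)_n = sum_{k=1}^{n} k * v^k, v = 1/(1+i)
v = 0.909091
Sum computed term by term:
(Ia)_5 = 10.6526


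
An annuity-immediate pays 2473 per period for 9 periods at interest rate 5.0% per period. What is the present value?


PV = PMT * (1 - (1+i)^(-n)) / i
= 2473 * (1 - (1+0.05)^(-9)) / 0.05
= 2473 * (1 - 0.644609) / 0.05
= 2473 * 7.107822
= 17577.643


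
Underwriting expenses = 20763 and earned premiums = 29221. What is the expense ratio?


Expense ratio = expenses / premiums
= 20763 / 29221
= 0.7106


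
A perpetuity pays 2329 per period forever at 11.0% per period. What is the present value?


PV = PMT / i
= 2329 / 0.11
= 21172.7273


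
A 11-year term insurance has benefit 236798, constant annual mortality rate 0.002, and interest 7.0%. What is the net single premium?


NSP = benefit * sum_{k=0}^{n-1} k_p_x * q * v^(k+1)
With constant q=0.002, v=0.934579
Sum = 0.014868
NSP = 236798 * 0.014868
= 3520.761


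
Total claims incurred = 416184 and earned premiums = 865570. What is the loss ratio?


Loss ratio = claims / premiums
= 416184 / 865570
= 0.4808


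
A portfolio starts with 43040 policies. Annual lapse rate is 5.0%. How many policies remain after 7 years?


remaining = initial * (1 - lapse)^years
= 43040 * (1 - 0.05)^7
= 43040 * 0.698337
= 30056.4372


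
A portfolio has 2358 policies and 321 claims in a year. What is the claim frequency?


frequency = claims / policies
= 321 / 2358
= 0.1361


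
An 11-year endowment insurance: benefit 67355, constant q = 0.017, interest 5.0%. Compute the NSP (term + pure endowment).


Term component = 8815.4107
Pure endowment = 11_p_x * v^11 * benefit = 0.828111 * 0.584679 * 67355 = 32611.9109
NSP = 41427.3216


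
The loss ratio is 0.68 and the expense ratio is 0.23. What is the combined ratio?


Combined ratio = loss ratio + expense ratio
= 0.68 + 0.23
= 0.91


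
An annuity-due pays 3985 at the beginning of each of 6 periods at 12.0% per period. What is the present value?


PV_due = PMT * (1-(1+i)^(-n))/i * (1+i)
PV_immediate = 16383.9582
PV_due = 16383.9582 * 1.12
= 18350.0332


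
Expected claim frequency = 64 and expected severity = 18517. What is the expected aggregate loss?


E[S] = E[N] * E[X]
= 64 * 18517
= 1.1851e+06


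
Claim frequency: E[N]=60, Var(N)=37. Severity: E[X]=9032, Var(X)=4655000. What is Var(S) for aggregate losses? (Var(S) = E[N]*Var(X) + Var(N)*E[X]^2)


Var(S) = E[N]*Var(X) + Var(N)*E[X]^2
= 60*4655000 + 37*9032^2
= 279300000 + 3018349888
= 3.2976e+09


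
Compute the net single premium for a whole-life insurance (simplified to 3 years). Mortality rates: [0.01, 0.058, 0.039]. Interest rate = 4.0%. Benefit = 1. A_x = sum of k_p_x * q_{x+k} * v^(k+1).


v = 0.961538
Year 0: k_p_x=1.0, q=0.01, term=0.009615
Year 1: k_p_x=0.99, q=0.058, term=0.053088
Year 2: k_p_x=0.93258, q=0.039, term=0.032333
A_x = 0.095


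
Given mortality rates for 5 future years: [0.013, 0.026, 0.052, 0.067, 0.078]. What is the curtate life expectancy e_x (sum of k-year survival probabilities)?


e_x = sum_{k=1}^{n} k_p_x
k_p_x values:
  1_p_x = 0.987
  2_p_x = 0.961338
  3_p_x = 0.911348
  4_p_x = 0.850288
  5_p_x = 0.783966
e_x = 4.4939


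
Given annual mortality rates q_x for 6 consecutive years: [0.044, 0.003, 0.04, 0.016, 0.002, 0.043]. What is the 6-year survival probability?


p_k = 1 - q_k for each year
Survival = product of (1 - q_k)
= 0.956 * 0.997 * 0.96 * 0.984 * 0.998 * 0.957
= 0.8599


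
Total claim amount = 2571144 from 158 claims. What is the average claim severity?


severity = total / number
= 2571144 / 158
= 16273.0633


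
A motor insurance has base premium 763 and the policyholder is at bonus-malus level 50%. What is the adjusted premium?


adjusted = base * BM_level / 100
= 763 * 50 / 100
= 763 * 0.5
= 381.5


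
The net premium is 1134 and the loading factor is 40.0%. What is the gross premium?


Gross = net * (1 + loading)
= 1134 * (1 + 0.4)
= 1134 * 1.4
= 1587.6


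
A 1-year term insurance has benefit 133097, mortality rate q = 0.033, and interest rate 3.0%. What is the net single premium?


NSP = benefit * q * v
v = 1/(1+i) = 0.970874
NSP = 133097 * 0.033 * 0.970874
= 4264.2728


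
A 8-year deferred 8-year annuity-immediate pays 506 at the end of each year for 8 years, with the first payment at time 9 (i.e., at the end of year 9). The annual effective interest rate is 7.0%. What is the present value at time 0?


PV at time 8 of the 8-year annuity-immediate:
a_n = 506 * (1-(1+0.07)^(-8))/0.07 = 3021.477
Discount back 8 years to time 0:
PV = 3021.477 * (1+0.07)^(-8)
= 3021.477 * 0.582009
= 1758.5271


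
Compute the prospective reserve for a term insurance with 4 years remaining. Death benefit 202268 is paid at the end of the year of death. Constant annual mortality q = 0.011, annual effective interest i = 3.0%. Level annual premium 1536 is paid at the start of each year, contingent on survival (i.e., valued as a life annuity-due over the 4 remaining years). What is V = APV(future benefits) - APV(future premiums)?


v = 1/(1+i) = 0.970874
APV(future benefits) per unit = sum_{k=0}^{3} k_p_x * q * v^(k+1) = 0.040235
APV(future benefits) = 202268 * 0.040235 = 8138.2117
Life annuity-due factor ä_{x:4} = sum_{k=0}^{3} k_p_x * v^k = 3.76744
APV(future premiums) = 1536 * 3.76744 = 5786.7878
V = 8138.2117 - 5786.7878
= 2351.4239


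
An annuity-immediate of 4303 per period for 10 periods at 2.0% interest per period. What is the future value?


FV = PMT * ((1+i)^n - 1) / i
= 4303 * ((1.02)^10 - 1) / 0.02
= 4303 * (1.218994 - 1) / 0.02
= 47116.6495


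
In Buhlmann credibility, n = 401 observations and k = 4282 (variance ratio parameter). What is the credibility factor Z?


Z = n / (n + k)
= 401 / (401 + 4282)
= 401 / 4683
= 0.0856


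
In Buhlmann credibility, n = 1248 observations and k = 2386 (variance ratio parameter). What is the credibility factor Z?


Z = n / (n + k)
= 1248 / (1248 + 2386)
= 1248 / 3634
= 0.3434


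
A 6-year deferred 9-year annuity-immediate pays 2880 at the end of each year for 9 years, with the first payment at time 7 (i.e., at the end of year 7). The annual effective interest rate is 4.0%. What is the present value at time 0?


PV at time 6 of the 9-year annuity-immediate:
a_n = 2880 * (1-(1+0.04)^(-9))/0.04 = 21413.755
Discount back 6 years to time 0:
PV = 21413.755 * (1+0.04)^(-6)
= 21413.755 * 0.790315
= 16923.6017


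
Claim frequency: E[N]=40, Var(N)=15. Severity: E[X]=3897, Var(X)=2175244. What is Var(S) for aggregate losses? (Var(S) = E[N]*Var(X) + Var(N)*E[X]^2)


Var(S) = E[N]*Var(X) + Var(N)*E[X]^2
= 40*2175244 + 15*3897^2
= 87009760 + 227799135
= 3.1481e+08


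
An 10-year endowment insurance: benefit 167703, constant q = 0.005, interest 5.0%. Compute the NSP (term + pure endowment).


Term component = 6343.7606
Pure endowment = 10_p_x * v^10 * benefit = 0.95111 * 0.613913 * 167703 = 97921.6332
NSP = 104265.3938


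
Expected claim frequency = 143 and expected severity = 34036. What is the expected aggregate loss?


E[S] = E[N] * E[X]
= 143 * 34036
= 4.8671e+06


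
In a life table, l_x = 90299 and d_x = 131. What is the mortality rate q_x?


q_x = d_x / l_x
= 131 / 90299
= 0.0015


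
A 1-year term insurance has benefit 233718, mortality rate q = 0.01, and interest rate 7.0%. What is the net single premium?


NSP = benefit * q * v
v = 1/(1+i) = 0.934579
NSP = 233718 * 0.01 * 0.934579
= 2184.2804


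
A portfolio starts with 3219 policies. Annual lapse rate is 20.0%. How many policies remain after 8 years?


remaining = initial * (1 - lapse)^years
= 3219 * (1 - 0.2)^8
= 3219 * 0.167772
= 540.0586


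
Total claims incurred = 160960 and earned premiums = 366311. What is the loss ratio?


Loss ratio = claims / premiums
= 160960 / 366311
= 0.4394


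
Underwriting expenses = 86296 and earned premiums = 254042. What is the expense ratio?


Expense ratio = expenses / premiums
= 86296 / 254042
= 0.3397


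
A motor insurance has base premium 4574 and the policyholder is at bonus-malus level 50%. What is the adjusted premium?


adjusted = base * BM_level / 100
= 4574 * 50 / 100
= 4574 * 0.5
= 2287.0


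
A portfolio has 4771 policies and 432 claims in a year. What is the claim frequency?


frequency = claims / policies
= 432 / 4771
= 0.0905


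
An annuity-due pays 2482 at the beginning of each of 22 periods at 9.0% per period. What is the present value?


PV_due = PMT * (1-(1+i)^(-n))/i * (1+i)
PV_immediate = 23436.1
PV_due = 23436.1 * 1.09
= 25545.3489


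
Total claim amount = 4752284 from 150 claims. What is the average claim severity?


severity = total / number
= 4752284 / 150
= 31681.8933


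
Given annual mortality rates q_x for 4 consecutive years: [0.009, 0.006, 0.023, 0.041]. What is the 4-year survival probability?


p_k = 1 - q_k for each year
Survival = product of (1 - q_k)
= 0.991 * 0.994 * 0.977 * 0.959
= 0.9229


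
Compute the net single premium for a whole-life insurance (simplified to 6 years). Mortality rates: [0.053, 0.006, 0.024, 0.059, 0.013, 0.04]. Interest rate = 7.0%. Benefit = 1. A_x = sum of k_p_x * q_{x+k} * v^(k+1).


v = 0.934579
Year 0: k_p_x=1.0, q=0.053, term=0.049533
Year 1: k_p_x=0.947, q=0.006, term=0.004963
Year 2: k_p_x=0.941318, q=0.024, term=0.018442
Year 3: k_p_x=0.918726, q=0.059, term=0.041353
Year 4: k_p_x=0.864522, q=0.013, term=0.008013
Year 5: k_p_x=0.853283, q=0.04, term=0.022743
A_x = 0.145


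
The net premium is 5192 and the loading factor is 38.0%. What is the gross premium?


Gross = net * (1 + loading)
= 5192 * (1 + 0.38)
= 5192 * 1.38
= 7164.96


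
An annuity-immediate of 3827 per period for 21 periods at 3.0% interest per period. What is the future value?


FV = PMT * ((1+i)^n - 1) / i
= 3827 * ((1.03)^21 - 1) / 0.03
= 3827 * (1.860295 - 1) / 0.03
= 109744.9109


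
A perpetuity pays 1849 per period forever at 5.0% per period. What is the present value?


PV = PMT / i
= 1849 / 0.05
= 36980.0


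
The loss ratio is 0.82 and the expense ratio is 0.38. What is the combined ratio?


Combined ratio = loss ratio + expense ratio
= 0.82 + 0.38
= 1.2


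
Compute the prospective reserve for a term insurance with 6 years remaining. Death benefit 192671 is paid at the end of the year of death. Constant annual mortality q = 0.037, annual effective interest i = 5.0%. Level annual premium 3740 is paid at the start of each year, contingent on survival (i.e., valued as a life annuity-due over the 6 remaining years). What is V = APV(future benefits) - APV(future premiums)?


v = 1/(1+i) = 0.952381
APV(future benefits) per unit = sum_{k=0}^{5} k_p_x * q * v^(k+1) = 0.17218
APV(future benefits) = 192671 * 0.17218 = 33174.1341
Life annuity-due factor ä_{x:6} = sum_{k=0}^{5} k_p_x * v^k = 4.886195
APV(future premiums) = 3740 * 4.886195 = 18274.3703
V = 33174.1341 - 18274.3703
= 14899.7638


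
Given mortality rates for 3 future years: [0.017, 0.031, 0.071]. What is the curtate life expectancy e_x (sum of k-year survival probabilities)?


e_x = sum_{k=1}^{n} k_p_x
k_p_x values:
  1_p_x = 0.983
  2_p_x = 0.952527
  3_p_x = 0.884898
e_x = 2.8204


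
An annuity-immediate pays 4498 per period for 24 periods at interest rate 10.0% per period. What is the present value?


PV = PMT * (1 - (1+i)^(-n)) / i
= 4498 * (1 - (1+0.1)^(-24)) / 0.1
= 4498 * (1 - 0.101526) / 0.1
= 4498 * 8.984744
= 40413.3786


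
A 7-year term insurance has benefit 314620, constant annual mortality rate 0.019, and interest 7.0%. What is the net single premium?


NSP = benefit * sum_{k=0}^{n-1} k_p_x * q * v^(k+1)
With constant q=0.019, v=0.934579
Sum = 0.097242
NSP = 314620 * 0.097242
= 30594.2512


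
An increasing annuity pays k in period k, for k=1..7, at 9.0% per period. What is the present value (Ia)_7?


(Ia)_n = sum_{k=1}^{n} k * v^k, v = 1/(1+i)
v = 0.917431
Sum computed term by term:
(Ia)_7 = 18.4075


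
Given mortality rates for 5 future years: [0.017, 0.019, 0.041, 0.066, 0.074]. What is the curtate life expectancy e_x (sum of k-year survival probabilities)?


e_x = sum_{k=1}^{n} k_p_x
k_p_x values:
  1_p_x = 0.983
  2_p_x = 0.964323
  3_p_x = 0.924786
  4_p_x = 0.86375
  5_p_x = 0.799832
e_x = 4.5357


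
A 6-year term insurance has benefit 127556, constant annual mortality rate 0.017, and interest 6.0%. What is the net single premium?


NSP = benefit * sum_{k=0}^{n-1} k_p_x * q * v^(k+1)
With constant q=0.017, v=0.943396
Sum = 0.080354
NSP = 127556 * 0.080354
= 10249.6762


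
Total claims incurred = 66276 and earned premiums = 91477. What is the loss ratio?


Loss ratio = claims / premiums
= 66276 / 91477
= 0.7245


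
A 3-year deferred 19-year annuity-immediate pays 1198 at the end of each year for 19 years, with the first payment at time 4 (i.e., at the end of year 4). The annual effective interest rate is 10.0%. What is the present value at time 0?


PV at time 3 of the 19-year annuity-immediate:
a_n = 1198 * (1-(1+0.1)^(-19))/0.1 = 10021.1743
Discount back 3 years to time 0:
PV = 10021.1743 * (1+0.1)^(-3)
= 10021.1743 * 0.751315
= 7529.0566


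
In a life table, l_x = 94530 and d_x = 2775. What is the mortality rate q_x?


q_x = d_x / l_x
= 2775 / 94530
= 0.0294


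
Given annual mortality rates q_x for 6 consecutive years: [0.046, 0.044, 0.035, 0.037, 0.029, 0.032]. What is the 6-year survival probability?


p_k = 1 - q_k for each year
Survival = product of (1 - q_k)
= 0.954 * 0.956 * 0.965 * 0.963 * 0.971 * 0.968
= 0.7966


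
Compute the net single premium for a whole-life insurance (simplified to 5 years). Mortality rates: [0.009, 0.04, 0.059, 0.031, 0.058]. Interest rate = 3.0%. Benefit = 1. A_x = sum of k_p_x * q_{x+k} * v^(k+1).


v = 0.970874
Year 0: k_p_x=1.0, q=0.009, term=0.008738
Year 1: k_p_x=0.991, q=0.04, term=0.037365
Year 2: k_p_x=0.95136, q=0.059, term=0.051367
Year 3: k_p_x=0.89523, q=0.031, term=0.024657
Year 4: k_p_x=0.867478, q=0.058, term=0.043401
A_x = 0.1655


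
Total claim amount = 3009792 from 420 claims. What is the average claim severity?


severity = total / number
= 3009792 / 420
= 7166.1714


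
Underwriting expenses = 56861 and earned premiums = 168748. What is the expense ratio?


Expense ratio = expenses / premiums
= 56861 / 168748
= 0.337


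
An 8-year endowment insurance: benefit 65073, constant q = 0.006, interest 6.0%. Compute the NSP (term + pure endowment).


Term component = 2378.5869
Pure endowment = 8_p_x * v^8 * benefit = 0.952996 * 0.627412 * 65073 = 38908.5443
NSP = 41287.1311


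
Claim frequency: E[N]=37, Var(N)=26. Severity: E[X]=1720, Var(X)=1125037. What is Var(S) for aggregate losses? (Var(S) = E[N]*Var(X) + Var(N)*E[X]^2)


Var(S) = E[N]*Var(X) + Var(N)*E[X]^2
= 37*1125037 + 26*1720^2
= 41626369 + 76918400
= 1.1854e+08


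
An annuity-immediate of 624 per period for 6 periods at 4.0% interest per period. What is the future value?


FV = PMT * ((1+i)^n - 1) / i
= 624 * ((1.04)^6 - 1) / 0.04
= 624 * (1.265319 - 1) / 0.04
= 4138.9767


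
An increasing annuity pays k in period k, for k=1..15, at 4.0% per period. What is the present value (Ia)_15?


(Ia)_n = sum_{k=1}^{n} k * v^k, v = 1/(1+i)
v = 0.961538
Sum computed term by term:
(Ia)_15 = 80.8539


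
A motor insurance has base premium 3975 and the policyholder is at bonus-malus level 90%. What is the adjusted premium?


adjusted = base * BM_level / 100
= 3975 * 90 / 100
= 3975 * 0.9
= 3577.5


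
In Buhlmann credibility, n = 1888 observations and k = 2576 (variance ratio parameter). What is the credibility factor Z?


Z = n / (n + k)
= 1888 / (1888 + 2576)
= 1888 / 4464
= 0.4229


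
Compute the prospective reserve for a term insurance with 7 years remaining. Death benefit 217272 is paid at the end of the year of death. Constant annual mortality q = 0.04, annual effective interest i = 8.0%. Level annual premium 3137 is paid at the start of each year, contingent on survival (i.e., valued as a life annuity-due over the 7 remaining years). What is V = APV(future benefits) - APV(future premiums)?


v = 1/(1+i) = 0.925926
APV(future benefits) per unit = sum_{k=0}^{6} k_p_x * q * v^(k+1) = 0.187179
APV(future benefits) = 217272 * 0.187179 = 40668.8002
Life annuity-due factor ä_{x:7} = sum_{k=0}^{6} k_p_x * v^k = 5.053839
APV(future premiums) = 3137 * 5.053839 = 15853.8915
V = 40668.8002 - 15853.8915
= 24814.9087


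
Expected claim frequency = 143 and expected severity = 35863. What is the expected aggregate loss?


E[S] = E[N] * E[X]
= 143 * 35863
= 5.1284e+06


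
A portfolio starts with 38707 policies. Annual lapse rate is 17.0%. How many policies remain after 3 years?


remaining = initial * (1 - lapse)^years
= 38707 * (1 - 0.17)^3
= 38707 * 0.571787
= 22132.1594


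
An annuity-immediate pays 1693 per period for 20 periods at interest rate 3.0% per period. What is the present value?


PV = PMT * (1 - (1+i)^(-n)) / i
= 1693 * (1 - (1+0.03)^(-20)) / 0.03
= 1693 * (1 - 0.553676) / 0.03
= 1693 * 14.877475
= 25187.5649


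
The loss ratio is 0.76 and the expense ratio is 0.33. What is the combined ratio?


Combined ratio = loss ratio + expense ratio
= 0.76 + 0.33
= 1.09


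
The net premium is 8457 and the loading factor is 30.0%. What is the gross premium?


Gross = net * (1 + loading)
= 8457 * (1 + 0.3)
= 8457 * 1.3
= 10994.1


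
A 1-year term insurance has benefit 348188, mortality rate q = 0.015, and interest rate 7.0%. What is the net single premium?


NSP = benefit * q * v
v = 1/(1+i) = 0.934579
NSP = 348188 * 0.015 * 0.934579
= 4881.1402


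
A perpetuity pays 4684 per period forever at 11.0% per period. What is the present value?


PV = PMT / i
= 4684 / 0.11
= 42581.8182


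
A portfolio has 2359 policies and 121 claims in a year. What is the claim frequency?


frequency = claims / policies
= 121 / 2359
= 0.0513


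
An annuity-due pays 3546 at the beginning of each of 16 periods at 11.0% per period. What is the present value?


PV_due = PMT * (1-(1+i)^(-n))/i * (1+i)
PV_immediate = 26166.5077
PV_due = 26166.5077 * 1.11
= 29044.8235


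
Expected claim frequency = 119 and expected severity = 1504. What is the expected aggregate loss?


E[S] = E[N] * E[X]
= 119 * 1504
= 178976


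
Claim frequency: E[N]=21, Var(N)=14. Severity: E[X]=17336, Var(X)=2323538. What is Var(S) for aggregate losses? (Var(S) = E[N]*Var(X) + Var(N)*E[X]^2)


Var(S) = E[N]*Var(X) + Var(N)*E[X]^2
= 21*2323538 + 14*17336^2
= 48794298 + 4207516544
= 4.2563e+09


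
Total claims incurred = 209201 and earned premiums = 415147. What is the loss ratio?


Loss ratio = claims / premiums
= 209201 / 415147
= 0.5039


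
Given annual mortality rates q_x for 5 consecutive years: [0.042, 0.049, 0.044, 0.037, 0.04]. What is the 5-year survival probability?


p_k = 1 - q_k for each year
Survival = product of (1 - q_k)
= 0.958 * 0.951 * 0.956 * 0.963 * 0.96
= 0.8052


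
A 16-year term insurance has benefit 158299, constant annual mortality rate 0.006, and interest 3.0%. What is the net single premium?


NSP = benefit * sum_{k=0}^{n-1} k_p_x * q * v^(k+1)
With constant q=0.006, v=0.970874
Sum = 0.07234
NSP = 158299 * 0.07234
= 11451.3216


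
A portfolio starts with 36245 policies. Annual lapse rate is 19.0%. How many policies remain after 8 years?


remaining = initial * (1 - lapse)^years
= 36245 * (1 - 0.19)^8
= 36245 * 0.185302
= 6716.2717


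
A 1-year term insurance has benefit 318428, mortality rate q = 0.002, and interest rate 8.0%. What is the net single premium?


NSP = benefit * q * v
v = 1/(1+i) = 0.925926
NSP = 318428 * 0.002 * 0.925926
= 589.6815


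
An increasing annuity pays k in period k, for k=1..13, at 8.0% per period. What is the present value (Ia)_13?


(Ia)_n = sum_{k=1}^{n} k * v^k, v = 1/(1+i)
v = 0.925926
Sum computed term by term:
(Ia)_13 = 46.9501


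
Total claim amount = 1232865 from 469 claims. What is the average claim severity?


severity = total / number
= 1232865 / 469
= 2628.71


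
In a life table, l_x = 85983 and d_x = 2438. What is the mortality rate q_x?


q_x = d_x / l_x
= 2438 / 85983
= 0.0284


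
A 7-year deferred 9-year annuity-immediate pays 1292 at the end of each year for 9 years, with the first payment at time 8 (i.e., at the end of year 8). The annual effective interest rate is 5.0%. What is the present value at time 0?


PV at time 7 of the 9-year annuity-immediate:
a_n = 1292 * (1-(1+0.05)^(-9))/0.05 = 9183.3056
Discount back 7 years to time 0:
PV = 9183.3056 * (1+0.05)^(-7)
= 9183.3056 * 0.710681
= 6526.4038


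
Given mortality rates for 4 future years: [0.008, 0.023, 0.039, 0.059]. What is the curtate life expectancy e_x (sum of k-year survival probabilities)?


e_x = sum_{k=1}^{n} k_p_x
k_p_x values:
  1_p_x = 0.992
  2_p_x = 0.969184
  3_p_x = 0.931386
  4_p_x = 0.876434
e_x = 3.769


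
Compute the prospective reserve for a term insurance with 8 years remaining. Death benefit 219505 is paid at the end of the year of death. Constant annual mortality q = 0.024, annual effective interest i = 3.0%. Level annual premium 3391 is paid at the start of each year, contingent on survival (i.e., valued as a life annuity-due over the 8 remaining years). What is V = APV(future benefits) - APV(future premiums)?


v = 1/(1+i) = 0.970874
APV(future benefits) per unit = sum_{k=0}^{7} k_p_x * q * v^(k+1) = 0.155564
APV(future benefits) = 219505 * 0.155564 = 34147.0638
Life annuity-due factor ä_{x:8} = sum_{k=0}^{7} k_p_x * v^k = 6.676286
APV(future premiums) = 3391 * 6.676286 = 22639.2858
V = 34147.0638 - 22639.2858
= 11507.778


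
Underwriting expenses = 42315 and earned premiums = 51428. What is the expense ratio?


Expense ratio = expenses / premiums
= 42315 / 51428
= 0.8228


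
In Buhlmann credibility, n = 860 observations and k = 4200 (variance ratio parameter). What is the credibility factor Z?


Z = n / (n + k)
= 860 / (860 + 4200)
= 860 / 5060
= 0.17


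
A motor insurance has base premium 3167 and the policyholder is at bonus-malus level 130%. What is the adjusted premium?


adjusted = base * BM_level / 100
= 3167 * 130 / 100
= 3167 * 1.3
= 4117.1


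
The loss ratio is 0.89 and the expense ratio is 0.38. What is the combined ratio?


Combined ratio = loss ratio + expense ratio
= 0.89 + 0.38
= 1.27


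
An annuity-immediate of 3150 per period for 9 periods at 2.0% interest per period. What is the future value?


FV = PMT * ((1+i)^n - 1) / i
= 3150 * ((1.02)^9 - 1) / 0.02
= 3150 * (1.195093 - 1) / 0.02
= 30727.0796


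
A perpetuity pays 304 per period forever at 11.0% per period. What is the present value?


PV = PMT / i
= 304 / 0.11
= 2763.6364


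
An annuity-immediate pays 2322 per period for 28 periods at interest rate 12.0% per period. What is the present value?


PV = PMT * (1 - (1+i)^(-n)) / i
= 2322 * (1 - (1+0.12)^(-28)) / 0.12
= 2322 * (1 - 0.041869) / 0.12
= 2322 * 7.984423
= 18539.8297


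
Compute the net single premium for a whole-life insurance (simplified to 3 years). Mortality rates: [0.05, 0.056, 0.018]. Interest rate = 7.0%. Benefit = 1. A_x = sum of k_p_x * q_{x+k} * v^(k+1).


v = 0.934579
Year 0: k_p_x=1.0, q=0.05, term=0.046729
Year 1: k_p_x=0.95, q=0.056, term=0.046467
Year 2: k_p_x=0.8968, q=0.018, term=0.013177
A_x = 0.1064


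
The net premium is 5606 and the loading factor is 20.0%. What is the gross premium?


Gross = net * (1 + loading)
= 5606 * (1 + 0.2)
= 5606 * 1.2
= 6727.2


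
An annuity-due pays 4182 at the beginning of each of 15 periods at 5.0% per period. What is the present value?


PV_due = PMT * (1-(1+i)^(-n))/i * (1+i)
PV_immediate = 43407.7299
PV_due = 43407.7299 * 1.05
= 45578.1164


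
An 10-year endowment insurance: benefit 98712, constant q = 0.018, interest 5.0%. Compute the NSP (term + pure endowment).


Term component = 12752.7486
Pure endowment = 10_p_x * v^10 * benefit = 0.833902 * 0.613913 * 98712 = 50534.9498
NSP = 63287.6984


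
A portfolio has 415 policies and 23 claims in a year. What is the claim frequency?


frequency = claims / policies
= 23 / 415
= 0.0554


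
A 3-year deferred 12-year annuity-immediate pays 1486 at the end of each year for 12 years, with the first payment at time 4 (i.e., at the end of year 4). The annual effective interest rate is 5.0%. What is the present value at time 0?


PV at time 3 of the 12-year annuity-immediate:
a_n = 1486 * (1-(1+0.05)^(-12))/0.05 = 13170.7919
Discount back 3 years to time 0:
PV = 13170.7919 * (1+0.05)^(-3)
= 13170.7919 * 0.863838
= 11377.4253


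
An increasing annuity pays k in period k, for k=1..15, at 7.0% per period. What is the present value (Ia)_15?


(Ia)_n = sum_{k=1}^{n} k * v^k, v = 1/(1+i)
v = 0.934579
Sum computed term by term:
(Ia)_15 = 61.554


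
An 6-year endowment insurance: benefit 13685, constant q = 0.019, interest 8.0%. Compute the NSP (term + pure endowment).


Term component = 1151.2691
Pure endowment = 6_p_x * v^6 * benefit = 0.89128 * 0.63017 * 13685 = 7686.282
NSP = 8837.5511


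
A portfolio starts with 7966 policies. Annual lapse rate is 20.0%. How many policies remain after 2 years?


remaining = initial * (1 - lapse)^years
= 7966 * (1 - 0.2)^2
= 7966 * 0.64
= 5098.24


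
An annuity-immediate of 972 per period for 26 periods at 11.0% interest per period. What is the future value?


FV = PMT * ((1+i)^n - 1) / i
= 972 * ((1.11)^26 - 1) / 0.11
= 972 * (15.079865 - 1) / 0.11
= 124414.8055


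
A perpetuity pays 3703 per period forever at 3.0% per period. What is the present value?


PV = PMT / i
= 3703 / 0.03
= 123433.3333


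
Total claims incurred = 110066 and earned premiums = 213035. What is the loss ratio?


Loss ratio = claims / premiums
= 110066 / 213035
= 0.5167


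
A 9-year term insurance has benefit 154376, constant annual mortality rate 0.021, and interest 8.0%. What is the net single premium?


NSP = benefit * sum_{k=0}^{n-1} k_p_x * q * v^(k+1)
With constant q=0.021, v=0.925926
Sum = 0.121994
NSP = 154376 * 0.121994
= 18832.9534


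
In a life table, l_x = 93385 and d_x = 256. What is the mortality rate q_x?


q_x = d_x / l_x
= 256 / 93385
= 0.0027


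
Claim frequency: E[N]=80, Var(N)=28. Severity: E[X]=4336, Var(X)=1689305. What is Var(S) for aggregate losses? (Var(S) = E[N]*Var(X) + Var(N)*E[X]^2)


Var(S) = E[N]*Var(X) + Var(N)*E[X]^2
= 80*1689305 + 28*4336^2
= 135144400 + 526425088
= 6.6157e+08


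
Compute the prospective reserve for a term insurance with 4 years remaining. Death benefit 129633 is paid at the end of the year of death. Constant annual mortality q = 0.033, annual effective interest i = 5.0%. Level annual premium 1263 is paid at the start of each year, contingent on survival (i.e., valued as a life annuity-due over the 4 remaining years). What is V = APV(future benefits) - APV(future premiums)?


v = 1/(1+i) = 0.952381
APV(future benefits) per unit = sum_{k=0}^{3} k_p_x * q * v^(k+1) = 0.111578
APV(future benefits) = 129633 * 0.111578 = 14464.2127
Life annuity-due factor ä_{x:4} = sum_{k=0}^{3} k_p_x * v^k = 3.550214
APV(future premiums) = 1263 * 3.550214 = 4483.9209
V = 14464.2127 - 4483.9209
= 9980.2919


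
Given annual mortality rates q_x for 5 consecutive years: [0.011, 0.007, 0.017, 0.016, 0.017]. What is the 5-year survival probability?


p_k = 1 - q_k for each year
Survival = product of (1 - q_k)
= 0.989 * 0.993 * 0.983 * 0.984 * 0.983
= 0.9338


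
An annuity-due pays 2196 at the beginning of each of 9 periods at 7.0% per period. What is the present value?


PV_due = PMT * (1-(1+i)^(-n))/i * (1+i)
PV_immediate = 14307.45
PV_due = 14307.45 * 1.07
= 15308.9715


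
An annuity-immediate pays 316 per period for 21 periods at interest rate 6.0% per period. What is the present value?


PV = PMT * (1 - (1+i)^(-n)) / i
= 316 * (1 - (1+0.06)^(-21)) / 0.06
= 316 * (1 - 0.294155) / 0.06
= 316 * 11.764077
= 3717.4482


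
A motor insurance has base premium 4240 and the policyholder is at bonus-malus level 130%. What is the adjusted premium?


adjusted = base * BM_level / 100
= 4240 * 130 / 100
= 4240 * 1.3
= 5512.0


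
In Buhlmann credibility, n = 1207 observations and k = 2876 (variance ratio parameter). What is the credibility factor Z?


Z = n / (n + k)
= 1207 / (1207 + 2876)
= 1207 / 4083
= 0.2956


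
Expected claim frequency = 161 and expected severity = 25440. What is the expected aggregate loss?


E[S] = E[N] * E[X]
= 161 * 25440
= 4.0958e+06


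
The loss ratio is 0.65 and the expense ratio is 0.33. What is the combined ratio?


Combined ratio = loss ratio + expense ratio
= 0.65 + 0.33
= 0.98


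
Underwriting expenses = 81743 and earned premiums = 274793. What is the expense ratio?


Expense ratio = expenses / premiums
= 81743 / 274793
= 0.2975


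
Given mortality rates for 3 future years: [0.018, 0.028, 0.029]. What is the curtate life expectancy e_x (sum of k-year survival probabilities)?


e_x = sum_{k=1}^{n} k_p_x
k_p_x values:
  1_p_x = 0.982
  2_p_x = 0.954504
  3_p_x = 0.926823
e_x = 2.8633


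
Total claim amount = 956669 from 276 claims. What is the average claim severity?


severity = total / number
= 956669 / 276
= 3466.192


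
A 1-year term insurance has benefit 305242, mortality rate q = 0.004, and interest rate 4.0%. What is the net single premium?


NSP = benefit * q * v
v = 1/(1+i) = 0.961538
NSP = 305242 * 0.004 * 0.961538
= 1174.0077


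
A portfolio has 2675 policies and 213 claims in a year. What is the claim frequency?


frequency = claims / policies
= 213 / 2675
= 0.0796


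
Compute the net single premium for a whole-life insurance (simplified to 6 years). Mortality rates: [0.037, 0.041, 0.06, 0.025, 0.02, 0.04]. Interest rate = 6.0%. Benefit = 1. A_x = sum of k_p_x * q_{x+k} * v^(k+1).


v = 0.943396
Year 0: k_p_x=1.0, q=0.037, term=0.034906
Year 1: k_p_x=0.963, q=0.041, term=0.03514
Year 2: k_p_x=0.923517, q=0.06, term=0.046524
Year 3: k_p_x=0.868106, q=0.025, term=0.017191
Year 4: k_p_x=0.846403, q=0.02, term=0.01265
Year 5: k_p_x=0.829475, q=0.04, term=0.02339
A_x = 0.1698


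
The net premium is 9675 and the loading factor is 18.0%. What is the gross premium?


Gross = net * (1 + loading)
= 9675 * (1 + 0.18)
= 9675 * 1.18
= 11416.5


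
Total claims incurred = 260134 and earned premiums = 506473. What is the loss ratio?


Loss ratio = claims / premiums
= 260134 / 506473
= 0.5136


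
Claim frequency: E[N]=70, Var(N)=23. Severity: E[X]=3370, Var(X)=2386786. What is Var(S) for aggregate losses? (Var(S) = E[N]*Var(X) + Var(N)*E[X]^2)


Var(S) = E[N]*Var(X) + Var(N)*E[X]^2
= 70*2386786 + 23*3370^2
= 167075020 + 261208700
= 4.2828e+08


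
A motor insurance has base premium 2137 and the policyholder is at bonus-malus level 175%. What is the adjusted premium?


adjusted = base * BM_level / 100
= 2137 * 175 / 100
= 2137 * 1.75
= 3739.75


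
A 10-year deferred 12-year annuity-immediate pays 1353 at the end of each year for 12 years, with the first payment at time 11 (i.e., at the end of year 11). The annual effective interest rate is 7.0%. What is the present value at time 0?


PV at time 10 of the 12-year annuity-immediate:
a_n = 1353 * (1-(1+0.07)^(-12))/0.07 = 10746.4546
Discount back 10 years to time 0:
PV = 10746.4546 * (1+0.07)^(-10)
= 10746.4546 * 0.508349
= 5462.9526


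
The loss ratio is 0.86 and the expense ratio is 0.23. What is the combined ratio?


Combined ratio = loss ratio + expense ratio
= 0.86 + 0.23
= 1.09


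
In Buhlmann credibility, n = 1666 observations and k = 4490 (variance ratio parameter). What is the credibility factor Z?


Z = n / (n + k)
= 1666 / (1666 + 4490)
= 1666 / 6156
= 0.2706


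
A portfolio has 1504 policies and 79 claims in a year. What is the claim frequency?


frequency = claims / policies
= 79 / 1504
= 0.0525


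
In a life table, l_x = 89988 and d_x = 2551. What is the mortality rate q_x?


q_x = d_x / l_x
= 2551 / 89988
= 0.0283


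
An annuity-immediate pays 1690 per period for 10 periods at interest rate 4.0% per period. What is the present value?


PV = PMT * (1 - (1+i)^(-n)) / i
= 1690 * (1 - (1+0.04)^(-10)) / 0.04
= 1690 * (1 - 0.675564) / 0.04
= 1690 * 8.110896
= 13707.4139


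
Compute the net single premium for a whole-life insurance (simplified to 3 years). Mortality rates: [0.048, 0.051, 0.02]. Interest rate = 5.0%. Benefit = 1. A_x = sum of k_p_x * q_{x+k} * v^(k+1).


v = 0.952381
Year 0: k_p_x=1.0, q=0.048, term=0.045714
Year 1: k_p_x=0.952, q=0.051, term=0.044038
Year 2: k_p_x=0.903448, q=0.02, term=0.015609
A_x = 0.1054


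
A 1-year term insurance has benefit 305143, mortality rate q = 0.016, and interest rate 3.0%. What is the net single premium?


NSP = benefit * q * v
v = 1/(1+i) = 0.970874
NSP = 305143 * 0.016 * 0.970874
= 4740.0854


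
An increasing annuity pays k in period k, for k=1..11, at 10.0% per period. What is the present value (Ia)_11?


(Ia)_n = sum_{k=1}^{n} k * v^k, v = 1/(1+i)
v = 0.909091
Sum computed term by term:
(Ia)_11 = 32.8913


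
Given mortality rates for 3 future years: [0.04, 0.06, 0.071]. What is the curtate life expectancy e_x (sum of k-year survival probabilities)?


e_x = sum_{k=1}^{n} k_p_x
k_p_x values:
  1_p_x = 0.96
  2_p_x = 0.9024
  3_p_x = 0.83833
e_x = 2.7007


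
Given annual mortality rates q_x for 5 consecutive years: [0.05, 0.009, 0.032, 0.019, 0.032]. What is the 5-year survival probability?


p_k = 1 - q_k for each year
Survival = product of (1 - q_k)
= 0.95 * 0.991 * 0.968 * 0.981 * 0.968
= 0.8654


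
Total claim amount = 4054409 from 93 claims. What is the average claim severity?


severity = total / number
= 4054409 / 93
= 43595.7957


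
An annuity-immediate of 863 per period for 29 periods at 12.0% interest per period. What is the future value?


FV = PMT * ((1+i)^n - 1) / i
= 863 * ((1.12)^29 - 1) / 0.12
= 863 * (26.74993 - 1) / 0.12
= 185184.9166


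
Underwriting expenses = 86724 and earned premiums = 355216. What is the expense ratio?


Expense ratio = expenses / premiums
= 86724 / 355216
= 0.2441


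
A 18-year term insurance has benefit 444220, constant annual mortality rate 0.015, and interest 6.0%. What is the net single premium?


NSP = benefit * sum_{k=0}^{n-1} k_p_x * q * v^(k+1)
With constant q=0.015, v=0.943396
Sum = 0.14662
NSP = 444220 * 0.14662
= 65131.6456


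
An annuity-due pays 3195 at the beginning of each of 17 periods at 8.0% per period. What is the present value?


PV_due = PMT * (1-(1+i)^(-n))/i * (1+i)
PV_immediate = 29143.6338
PV_due = 29143.6338 * 1.08
= 31475.1245


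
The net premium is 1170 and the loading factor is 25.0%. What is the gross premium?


Gross = net * (1 + loading)
= 1170 * (1 + 0.25)
= 1170 * 1.25
= 1462.5


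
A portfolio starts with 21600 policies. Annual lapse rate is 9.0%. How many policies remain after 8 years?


remaining = initial * (1 - lapse)^years
= 21600 * (1 - 0.09)^8
= 21600 * 0.470253
= 10157.4546


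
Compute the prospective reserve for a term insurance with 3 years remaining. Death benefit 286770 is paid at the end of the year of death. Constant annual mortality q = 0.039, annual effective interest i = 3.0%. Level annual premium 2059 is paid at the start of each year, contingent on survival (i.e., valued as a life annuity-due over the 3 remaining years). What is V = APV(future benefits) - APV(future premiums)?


v = 1/(1+i) = 0.970874
APV(future benefits) per unit = sum_{k=0}^{2} k_p_x * q * v^(k+1) = 0.106153
APV(future benefits) = 286770 * 0.106153 = 30441.375
Life annuity-due factor ä_{x:3} = sum_{k=0}^{2} k_p_x * v^k = 2.803517
APV(future premiums) = 2059 * 2.803517 = 5772.4411
V = 30441.375 - 5772.4411
= 24668.9339


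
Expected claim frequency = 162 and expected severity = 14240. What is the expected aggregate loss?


E[S] = E[N] * E[X]
= 162 * 14240
= 2.3069e+06


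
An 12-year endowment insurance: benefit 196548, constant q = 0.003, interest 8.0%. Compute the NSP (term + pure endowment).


Term component = 4382.8934
Pure endowment = 12_p_x * v^12 * benefit = 0.964588 * 0.397114 * 196548 = 75287.9484
NSP = 79670.8418


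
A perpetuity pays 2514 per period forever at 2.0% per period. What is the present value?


PV = PMT / i
= 2514 / 0.02
= 125700.0


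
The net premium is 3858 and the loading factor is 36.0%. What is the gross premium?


Gross = net * (1 + loading)
= 3858 * (1 + 0.36)
= 3858 * 1.36
= 5246.88


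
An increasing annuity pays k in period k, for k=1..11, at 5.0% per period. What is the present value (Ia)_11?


(Ia)_n = sum_{k=1}^{n} k * v^k, v = 1/(1+i)
v = 0.952381
Sum computed term by term:
(Ia)_11 = 45.8053


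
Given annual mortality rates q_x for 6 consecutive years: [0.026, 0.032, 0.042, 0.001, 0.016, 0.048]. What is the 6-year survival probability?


p_k = 1 - q_k for each year
Survival = product of (1 - q_k)
= 0.974 * 0.968 * 0.958 * 0.999 * 0.984 * 0.952
= 0.8453


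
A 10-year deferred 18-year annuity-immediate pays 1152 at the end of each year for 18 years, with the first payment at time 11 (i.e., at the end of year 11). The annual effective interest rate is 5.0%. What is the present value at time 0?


PV at time 10 of the 18-year annuity-immediate:
a_n = 1152 * (1-(1+0.05)^(-18))/0.05 = 13466.4041
Discount back 10 years to time 0:
PV = 13466.4041 * (1+0.05)^(-10)
= 13466.4041 * 0.613913
= 8267.204


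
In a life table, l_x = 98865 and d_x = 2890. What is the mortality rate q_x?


q_x = d_x / l_x
= 2890 / 98865
= 0.0292


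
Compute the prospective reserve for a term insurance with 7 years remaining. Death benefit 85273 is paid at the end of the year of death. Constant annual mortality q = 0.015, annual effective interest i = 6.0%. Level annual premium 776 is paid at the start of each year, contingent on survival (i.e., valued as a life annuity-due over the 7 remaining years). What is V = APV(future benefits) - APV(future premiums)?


v = 1/(1+i) = 0.943396
APV(future benefits) per unit = sum_{k=0}^{6} k_p_x * q * v^(k+1) = 0.080342
APV(future benefits) = 85273 * 0.080342 = 6850.9843
Life annuity-due factor ä_{x:7} = sum_{k=0}^{6} k_p_x * v^k = 5.677486
APV(future premiums) = 776 * 5.677486 = 4405.7288
V = 6850.9843 - 4405.7288
= 2445.2555


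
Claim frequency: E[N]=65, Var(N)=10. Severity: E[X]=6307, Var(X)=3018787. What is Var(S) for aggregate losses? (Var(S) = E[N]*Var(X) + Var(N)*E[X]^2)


Var(S) = E[N]*Var(X) + Var(N)*E[X]^2
= 65*3018787 + 10*6307^2
= 196221155 + 397782490
= 5.9400e+08


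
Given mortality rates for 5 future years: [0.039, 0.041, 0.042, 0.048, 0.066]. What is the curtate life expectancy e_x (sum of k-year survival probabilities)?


e_x = sum_{k=1}^{n} k_p_x
k_p_x values:
  1_p_x = 0.961
  2_p_x = 0.921599
  3_p_x = 0.882892
  4_p_x = 0.840513
  5_p_x = 0.785039
e_x = 4.391


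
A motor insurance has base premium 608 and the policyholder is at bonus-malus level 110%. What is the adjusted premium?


adjusted = base * BM_level / 100
= 608 * 110 / 100
= 608 * 1.1
= 668.8


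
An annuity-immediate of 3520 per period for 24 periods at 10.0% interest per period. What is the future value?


FV = PMT * ((1+i)^n - 1) / i
= 3520 * ((1.1)^24 - 1) / 0.1
= 3520 * (9.849733 - 1) / 0.1
= 311510.5902


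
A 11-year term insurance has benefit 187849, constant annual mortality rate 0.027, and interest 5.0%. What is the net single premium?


NSP = benefit * sum_{k=0}^{n-1} k_p_x * q * v^(k+1)
With constant q=0.027, v=0.952381
Sum = 0.198933
NSP = 187849 * 0.198933
= 37369.3911
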